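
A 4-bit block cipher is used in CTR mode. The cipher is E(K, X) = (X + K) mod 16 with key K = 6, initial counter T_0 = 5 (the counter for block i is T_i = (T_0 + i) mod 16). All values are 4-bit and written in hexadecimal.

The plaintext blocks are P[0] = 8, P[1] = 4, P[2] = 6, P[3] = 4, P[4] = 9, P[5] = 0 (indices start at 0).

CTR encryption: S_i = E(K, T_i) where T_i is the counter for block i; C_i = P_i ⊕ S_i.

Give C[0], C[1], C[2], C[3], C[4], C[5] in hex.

C[0] = 3, C[1] = 8, C[2] = B, C[3] = A, C[4] = 6, C[5] = 0

C[0]: T = 5, S = E(K, T) = B; 8 ⊕ B = 3.
C[1]: T = 6, S = E(K, T) = C; 4 ⊕ C = 8.
C[2]: T = 7, S = E(K, T) = D; 6 ⊕ D = B.
C[3]: T = 8, S = E(K, T) = E; 4 ⊕ E = A.
C[4]: T = 9, S = E(K, T) = F; 9 ⊕ F = 6.
C[5]: T = A, S = E(K, T) = 0; 0 ⊕ 0 = 0.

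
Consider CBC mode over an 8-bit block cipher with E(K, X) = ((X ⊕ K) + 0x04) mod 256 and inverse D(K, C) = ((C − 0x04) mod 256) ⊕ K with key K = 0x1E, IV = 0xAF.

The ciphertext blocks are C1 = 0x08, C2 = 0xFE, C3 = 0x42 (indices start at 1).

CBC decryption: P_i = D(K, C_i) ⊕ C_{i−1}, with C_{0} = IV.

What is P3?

P3 = 0xDE

P3: D(K, 0x42) = 0x20; 0x20 ⊕ 0xFE = 0xDE.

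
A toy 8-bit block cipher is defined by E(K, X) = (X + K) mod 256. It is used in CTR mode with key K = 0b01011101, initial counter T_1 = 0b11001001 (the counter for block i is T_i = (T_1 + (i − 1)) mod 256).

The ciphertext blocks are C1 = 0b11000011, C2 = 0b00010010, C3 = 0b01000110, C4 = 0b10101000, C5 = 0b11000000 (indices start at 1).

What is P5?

CTR decryption: S_i = E(K, T_i) where T_i is the counter for block i; P_i = C_i ⊕ S_i.
P5: T = 0b11001101, S = E(K, T) = 0b00101010; 0b11000000 ⊕ 0b00101010 = 0b11101010.

P5 = 0b11101010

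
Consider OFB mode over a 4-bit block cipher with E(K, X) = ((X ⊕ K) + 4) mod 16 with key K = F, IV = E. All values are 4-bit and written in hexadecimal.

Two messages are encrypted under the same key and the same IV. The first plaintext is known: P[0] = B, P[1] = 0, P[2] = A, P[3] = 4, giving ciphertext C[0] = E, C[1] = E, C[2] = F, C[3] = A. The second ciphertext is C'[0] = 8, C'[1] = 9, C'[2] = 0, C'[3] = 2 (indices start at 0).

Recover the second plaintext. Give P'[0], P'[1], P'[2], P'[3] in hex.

In OFB with a reused IV, both messages share the same keystream S_i, so C_i ⊕ C'_i = P_i ⊕ P'_i and thus P'_i = P_i ⊕ C_i ⊕ C'_i.
P'[0]: B ⊕ E ⊕ 8 = D.
P'[1]: 0 ⊕ E ⊕ 9 = 7.
P'[2]: A ⊕ F ⊕ 0 = 5.
P'[3]: 4 ⊕ A ⊕ 2 = C.

P'[0] = D, P'[1] = 7, P'[2] = 5, P'[3] = C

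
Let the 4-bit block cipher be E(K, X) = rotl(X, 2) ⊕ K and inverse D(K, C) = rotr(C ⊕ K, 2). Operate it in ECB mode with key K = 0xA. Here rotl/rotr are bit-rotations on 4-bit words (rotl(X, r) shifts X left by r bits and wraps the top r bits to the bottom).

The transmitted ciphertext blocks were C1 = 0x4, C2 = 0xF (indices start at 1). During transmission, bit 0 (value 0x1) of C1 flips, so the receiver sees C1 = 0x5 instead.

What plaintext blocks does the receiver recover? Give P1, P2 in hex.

P1 = 0xF, P2 = 0x5

ECB decryption: P_i = D(K, C_i).
Only C1 changed, to 0x5. In ECB, a change in C_i affects only P_i. Decrypting the received ciphertext:
P1: D(K, 0x5) = 0xF.
P2: D(K, 0xF) = 0x5.
Blocks that differ from the original plaintext: P1.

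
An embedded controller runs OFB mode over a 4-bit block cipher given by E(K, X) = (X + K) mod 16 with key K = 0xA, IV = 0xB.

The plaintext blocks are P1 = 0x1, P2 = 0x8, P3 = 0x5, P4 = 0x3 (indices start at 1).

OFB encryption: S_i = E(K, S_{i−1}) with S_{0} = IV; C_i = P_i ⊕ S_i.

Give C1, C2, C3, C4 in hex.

C1: S = E(K, 0xB) = 0x5; 0x1 ⊕ 0x5 = 0x4.
C2: S = E(K, 0x5) = 0xF; 0x8 ⊕ 0xF = 0x7.
C3: S = E(K, 0xF) = 0x9; 0x5 ⊕ 0x9 = 0xC.
C4: S = E(K, 0x9) = 0x3; 0x3 ⊕ 0x3 = 0x0.

C1 = 0x4, C2 = 0x7, C3 = 0xC, C4 = 0x0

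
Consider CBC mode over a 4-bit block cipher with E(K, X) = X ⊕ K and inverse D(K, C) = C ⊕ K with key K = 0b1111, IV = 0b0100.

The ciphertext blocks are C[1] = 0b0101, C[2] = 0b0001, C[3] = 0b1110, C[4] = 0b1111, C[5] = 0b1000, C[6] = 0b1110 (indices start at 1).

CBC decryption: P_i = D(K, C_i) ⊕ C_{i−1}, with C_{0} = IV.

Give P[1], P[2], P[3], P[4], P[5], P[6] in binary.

P[1]: D(K, 0b0101) = 0b1010; 0b1010 ⊕ 0b0100 = 0b1110.
P[2]: D(K, 0b0001) = 0b1110; 0b1110 ⊕ 0b0101 = 0b1011.
P[3]: D(K, 0b1110) = 0b0001; 0b0001 ⊕ 0b0001 = 0b0000.
P[4]: D(K, 0b1111) = 0b0000; 0b0000 ⊕ 0b1110 = 0b1110.
P[5]: D(K, 0b1000) = 0b0111; 0b0111 ⊕ 0b1111 = 0b1000.
P[6]: D(K, 0b1110) = 0b0001; 0b0001 ⊕ 0b1000 = 0b1001.

P[1] = 0b1110, P[2] = 0b1011, P[3] = 0b0000, P[4] = 0b1110, P[5] = 0b1000, P[6] = 0b1001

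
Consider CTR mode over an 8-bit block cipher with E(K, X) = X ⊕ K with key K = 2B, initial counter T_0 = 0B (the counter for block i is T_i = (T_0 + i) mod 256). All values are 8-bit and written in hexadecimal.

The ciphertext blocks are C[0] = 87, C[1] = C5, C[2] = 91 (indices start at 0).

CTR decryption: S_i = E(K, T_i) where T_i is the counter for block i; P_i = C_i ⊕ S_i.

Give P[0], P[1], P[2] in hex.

P[0] = A7, P[1] = E2, P[2] = B7

P[0]: T = 0B, S = E(K, T) = 20; 87 ⊕ 20 = A7.
P[1]: T = 0C, S = E(K, T) = 27; C5 ⊕ 27 = E2.
P[2]: T = 0D, S = E(K, T) = 26; 91 ⊕ 26 = B7.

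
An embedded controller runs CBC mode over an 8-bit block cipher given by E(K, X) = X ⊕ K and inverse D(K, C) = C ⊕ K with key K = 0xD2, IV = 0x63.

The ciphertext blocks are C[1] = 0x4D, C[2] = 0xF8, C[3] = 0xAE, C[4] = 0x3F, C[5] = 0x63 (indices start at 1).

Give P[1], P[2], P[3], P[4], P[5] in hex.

CBC decryption: P_i = D(K, C_i) ⊕ C_{i−1}, with C_{0} = IV.
P[1]: D(K, 0x4D) = 0x9F; 0x9F ⊕ 0x63 = 0xFC.
P[2]: D(K, 0xF8) = 0x2A; 0x2A ⊕ 0x4D = 0x67.
P[3]: D(K, 0xAE) = 0x7C; 0x7C ⊕ 0xF8 = 0x84.
P[4]: D(K, 0x3F) = 0xED; 0xED ⊕ 0xAE = 0x43.
P[5]: D(K, 0x63) = 0xB1; 0xB1 ⊕ 0x3F = 0x8E.

P[1] = 0xFC, P[2] = 0x67, P[3] = 0x84, P[4] = 0x43, P[5] = 0x8E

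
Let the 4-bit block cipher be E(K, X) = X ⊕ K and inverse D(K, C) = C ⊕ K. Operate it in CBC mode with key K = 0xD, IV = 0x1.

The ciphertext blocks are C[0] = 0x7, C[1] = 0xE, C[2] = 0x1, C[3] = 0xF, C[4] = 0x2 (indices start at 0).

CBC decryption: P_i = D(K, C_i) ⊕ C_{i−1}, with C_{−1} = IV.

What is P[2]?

P[2]: D(K, 0x1) = 0xC; 0xC ⊕ 0xE = 0x2.

P[2] = 0x2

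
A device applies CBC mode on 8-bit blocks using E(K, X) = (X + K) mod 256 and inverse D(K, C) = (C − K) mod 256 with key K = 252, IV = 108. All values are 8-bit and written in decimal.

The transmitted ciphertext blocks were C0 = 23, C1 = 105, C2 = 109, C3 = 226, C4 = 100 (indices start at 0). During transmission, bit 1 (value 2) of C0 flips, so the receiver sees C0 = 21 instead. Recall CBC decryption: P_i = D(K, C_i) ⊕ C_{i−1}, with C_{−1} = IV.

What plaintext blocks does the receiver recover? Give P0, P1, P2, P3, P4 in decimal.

P0 = 117, P1 = 120, P2 = 24, P3 = 139, P4 = 138

Only C0 changed, to 21. In CBC, a change in C_i garbles P_i and flips the same bit in P_{i+1}. Decrypting the received ciphertext:
P0: D(K, 21) = 25; 25 ⊕ 108 = 117.
P1: D(K, 105) = 109; 109 ⊕ 21 = 120.
P2: D(K, 109) = 113; 113 ⊕ 105 = 24.
P3: D(K, 226) = 230; 230 ⊕ 109 = 139.
P4: D(K, 100) = 104; 104 ⊕ 226 = 138.
Blocks that differ from the original plaintext: P0, P1.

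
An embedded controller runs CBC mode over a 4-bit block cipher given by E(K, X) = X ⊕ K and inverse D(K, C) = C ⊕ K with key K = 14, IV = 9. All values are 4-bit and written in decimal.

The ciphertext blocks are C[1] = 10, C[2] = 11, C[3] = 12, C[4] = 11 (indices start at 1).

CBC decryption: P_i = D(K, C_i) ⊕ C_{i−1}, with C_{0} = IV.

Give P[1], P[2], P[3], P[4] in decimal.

P[1]: D(K, 10) = 4; 4 ⊕ 9 = 13.
P[2]: D(K, 11) = 5; 5 ⊕ 10 = 15.
P[3]: D(K, 12) = 2; 2 ⊕ 11 = 9.
P[4]: D(K, 11) = 5; 5 ⊕ 12 = 9.

P[1] = 13, P[2] = 15, P[3] = 9, P[4] = 9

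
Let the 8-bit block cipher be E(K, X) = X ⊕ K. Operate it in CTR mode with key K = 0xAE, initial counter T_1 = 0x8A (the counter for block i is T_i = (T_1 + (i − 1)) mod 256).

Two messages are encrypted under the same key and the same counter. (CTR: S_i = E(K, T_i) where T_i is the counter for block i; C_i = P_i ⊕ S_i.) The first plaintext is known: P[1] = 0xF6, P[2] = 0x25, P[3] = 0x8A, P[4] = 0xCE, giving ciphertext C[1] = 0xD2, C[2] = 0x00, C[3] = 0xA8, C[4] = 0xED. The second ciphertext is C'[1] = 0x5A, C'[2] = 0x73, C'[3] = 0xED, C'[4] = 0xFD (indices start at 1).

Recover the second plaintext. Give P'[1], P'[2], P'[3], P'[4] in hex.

P'[1] = 0x7E, P'[2] = 0x56, P'[3] = 0xCF, P'[4] = 0xDE

In CTR with a reused counter, both messages share the same keystream S_i, so C_i ⊕ C'_i = P_i ⊕ P'_i and thus P'_i = P_i ⊕ C_i ⊕ C'_i.
P'[1]: 0xF6 ⊕ 0xD2 ⊕ 0x5A = 0x7E.
P'[2]: 0x25 ⊕ 0x00 ⊕ 0x73 = 0x56.
P'[3]: 0x8A ⊕ 0xA8 ⊕ 0xED = 0xCF.
P'[4]: 0xCE ⊕ 0xED ⊕ 0xFD = 0xDE.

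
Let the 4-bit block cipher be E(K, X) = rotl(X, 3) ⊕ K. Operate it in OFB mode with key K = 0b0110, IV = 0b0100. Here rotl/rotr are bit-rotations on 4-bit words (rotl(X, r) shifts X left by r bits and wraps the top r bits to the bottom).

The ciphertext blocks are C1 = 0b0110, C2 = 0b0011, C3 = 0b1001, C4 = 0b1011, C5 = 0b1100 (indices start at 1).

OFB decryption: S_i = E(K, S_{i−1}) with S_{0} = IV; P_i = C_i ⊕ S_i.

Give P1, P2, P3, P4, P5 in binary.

P1: S = E(K, 0b0100) = 0b0100; 0b0110 ⊕ 0b0100 = 0b0010.
P2: S = E(K, 0b0100) = 0b0100; 0b0011 ⊕ 0b0100 = 0b0111.
P3: S = E(K, 0b0100) = 0b0100; 0b1001 ⊕ 0b0100 = 0b1101.
P4: S = E(K, 0b0100) = 0b0100; 0b1011 ⊕ 0b0100 = 0b1111.
P5: S = E(K, 0b0100) = 0b0100; 0b1100 ⊕ 0b0100 = 0b1000.

P1 = 0b0010, P2 = 0b0111, P3 = 0b1101, P4 = 0b1111, P5 = 0b1000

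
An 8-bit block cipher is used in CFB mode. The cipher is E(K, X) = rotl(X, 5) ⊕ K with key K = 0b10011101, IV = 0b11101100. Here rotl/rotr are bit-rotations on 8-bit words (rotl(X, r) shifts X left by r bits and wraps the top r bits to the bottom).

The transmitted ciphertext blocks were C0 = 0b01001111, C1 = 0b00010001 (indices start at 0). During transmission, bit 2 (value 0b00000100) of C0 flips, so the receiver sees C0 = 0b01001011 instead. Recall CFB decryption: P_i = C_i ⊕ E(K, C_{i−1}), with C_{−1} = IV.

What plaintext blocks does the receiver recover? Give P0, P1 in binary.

Only C0 changed, to 0b01001011. In CFB, a change in C_i flips the same bit in P_i and garbles P_{i+1}. Decrypting the received ciphertext:
P0: E(K, 0b11101100) = 0b00000000; 0b01001011 ⊕ 0b00000000 = 0b01001011.
P1: E(K, 0b01001011) = 0b11110100; 0b00010001 ⊕ 0b11110100 = 0b11100101.
Blocks that differ from the original plaintext: P0, P1.

P0 = 0b01001011, P1 = 0b11100101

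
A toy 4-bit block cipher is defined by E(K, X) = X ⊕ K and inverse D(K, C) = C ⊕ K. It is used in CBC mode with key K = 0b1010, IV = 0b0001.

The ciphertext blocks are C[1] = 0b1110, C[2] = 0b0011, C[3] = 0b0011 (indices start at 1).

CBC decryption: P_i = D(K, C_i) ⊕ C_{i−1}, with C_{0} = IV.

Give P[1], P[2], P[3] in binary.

P[1]: D(K, 0b1110) = 0b0100; 0b0100 ⊕ 0b0001 = 0b0101.
P[2]: D(K, 0b0011) = 0b1001; 0b1001 ⊕ 0b1110 = 0b0111.
P[3]: D(K, 0b0011) = 0b1001; 0b1001 ⊕ 0b0011 = 0b1010.

P[1] = 0b0101, P[2] = 0b0111, P[3] = 0b1010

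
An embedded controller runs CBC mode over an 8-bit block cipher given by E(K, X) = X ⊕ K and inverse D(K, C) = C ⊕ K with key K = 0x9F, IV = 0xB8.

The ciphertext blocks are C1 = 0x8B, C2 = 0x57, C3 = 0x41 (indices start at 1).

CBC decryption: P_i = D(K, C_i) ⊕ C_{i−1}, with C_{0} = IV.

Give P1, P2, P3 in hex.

P1: D(K, 0x8B) = 0x14; 0x14 ⊕ 0xB8 = 0xAC.
P2: D(K, 0x57) = 0xC8; 0xC8 ⊕ 0x8B = 0x43.
P3: D(K, 0x41) = 0xDE; 0xDE ⊕ 0x57 = 0x89.

P1 = 0xAC, P2 = 0x43, P3 = 0x89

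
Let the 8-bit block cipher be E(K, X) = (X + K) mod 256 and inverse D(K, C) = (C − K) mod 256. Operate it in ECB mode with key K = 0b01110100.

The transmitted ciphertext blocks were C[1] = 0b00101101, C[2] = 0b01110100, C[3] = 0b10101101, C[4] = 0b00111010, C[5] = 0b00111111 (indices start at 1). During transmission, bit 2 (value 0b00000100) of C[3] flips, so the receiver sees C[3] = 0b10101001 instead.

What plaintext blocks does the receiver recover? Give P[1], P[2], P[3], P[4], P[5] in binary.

ECB decryption: P_i = D(K, C_i).
Only C[3] changed, to 0b10101001. In ECB, a change in C_i affects only P_i. Decrypting the received ciphertext:
P[1]: D(K, 0b00101101) = 0b10111001.
P[2]: D(K, 0b01110100) = 0b00000000.
P[3]: D(K, 0b10101001) = 0b00110101.
P[4]: D(K, 0b00111010) = 0b11000110.
P[5]: D(K, 0b00111111) = 0b11001011.
Blocks that differ from the original plaintext: P[3].

P[1] = 0b10111001, P[2] = 0b00000000, P[3] = 0b00110101, P[4] = 0b11000110, P[5] = 0b11001011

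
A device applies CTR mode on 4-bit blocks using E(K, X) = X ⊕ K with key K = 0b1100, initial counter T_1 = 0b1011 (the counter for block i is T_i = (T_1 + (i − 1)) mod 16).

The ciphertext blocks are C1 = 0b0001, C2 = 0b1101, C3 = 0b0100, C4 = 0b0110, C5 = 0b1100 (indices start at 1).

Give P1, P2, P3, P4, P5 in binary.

CTR decryption: S_i = E(K, T_i) where T_i is the counter for block i; P_i = C_i ⊕ S_i.
P1: T = 0b1011, S = E(K, T) = 0b0111; 0b0001 ⊕ 0b0111 = 0b0110.
P2: T = 0b1100, S = E(K, T) = 0b0000; 0b1101 ⊕ 0b0000 = 0b1101.
P3: T = 0b1101, S = E(K, T) = 0b0001; 0b0100 ⊕ 0b0001 = 0b0101.
P4: T = 0b1110, S = E(K, T) = 0b0010; 0b0110 ⊕ 0b0010 = 0b0100.
P5: T = 0b1111, S = E(K, T) = 0b0011; 0b1100 ⊕ 0b0011 = 0b1111.

P1 = 0b0110, P2 = 0b1101, P3 = 0b0101, P4 = 0b0100, P5 = 0b1111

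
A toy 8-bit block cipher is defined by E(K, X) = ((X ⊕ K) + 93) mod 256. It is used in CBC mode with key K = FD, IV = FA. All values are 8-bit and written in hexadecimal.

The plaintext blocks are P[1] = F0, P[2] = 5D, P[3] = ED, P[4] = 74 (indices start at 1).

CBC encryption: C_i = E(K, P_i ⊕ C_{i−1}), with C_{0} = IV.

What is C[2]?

C[2] = BD

C[1]: P[1] ⊕ FA = 0A; E(K, 0A) = 8A.
C[2]: P[2] ⊕ 8A = D7; E(K, D7) = BD.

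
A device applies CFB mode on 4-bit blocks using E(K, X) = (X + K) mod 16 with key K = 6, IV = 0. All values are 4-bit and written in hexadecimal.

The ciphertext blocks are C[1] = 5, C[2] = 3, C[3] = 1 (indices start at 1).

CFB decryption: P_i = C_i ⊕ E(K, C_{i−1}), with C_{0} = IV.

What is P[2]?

P[2] = 8

P[2]: E(K, 5) = B; 3 ⊕ B = 8.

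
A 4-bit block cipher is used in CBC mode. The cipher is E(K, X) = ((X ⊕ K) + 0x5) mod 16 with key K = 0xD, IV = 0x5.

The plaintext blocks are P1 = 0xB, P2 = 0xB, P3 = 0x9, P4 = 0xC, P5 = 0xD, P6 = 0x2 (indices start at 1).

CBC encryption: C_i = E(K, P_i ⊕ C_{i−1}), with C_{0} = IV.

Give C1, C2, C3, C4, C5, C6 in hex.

C1 = 0x8, C2 = 0x3, C3 = 0xC, C4 = 0x2, C5 = 0x7, C6 = 0xD

C1: P1 ⊕ 0x5 = 0xE; E(K, 0xE) = 0x8.
C2: P2 ⊕ 0x8 = 0x3; E(K, 0x3) = 0x3.
C3: P3 ⊕ 0x3 = 0xA; E(K, 0xA) = 0xC.
C4: P4 ⊕ 0xC = 0x0; E(K, 0x0) = 0x2.
C5: P5 ⊕ 0x2 = 0xF; E(K, 0xF) = 0x7.
C6: P6 ⊕ 0x7 = 0x5; E(K, 0x5) = 0xD.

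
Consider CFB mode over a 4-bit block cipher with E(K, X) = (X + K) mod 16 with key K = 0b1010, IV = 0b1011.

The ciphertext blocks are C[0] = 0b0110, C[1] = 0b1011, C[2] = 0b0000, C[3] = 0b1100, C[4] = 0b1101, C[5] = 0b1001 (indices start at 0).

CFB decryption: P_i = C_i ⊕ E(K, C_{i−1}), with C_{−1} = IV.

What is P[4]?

P[4] = 0b1011

P[4]: E(K, 0b1100) = 0b0110; 0b1101 ⊕ 0b0110 = 0b1011.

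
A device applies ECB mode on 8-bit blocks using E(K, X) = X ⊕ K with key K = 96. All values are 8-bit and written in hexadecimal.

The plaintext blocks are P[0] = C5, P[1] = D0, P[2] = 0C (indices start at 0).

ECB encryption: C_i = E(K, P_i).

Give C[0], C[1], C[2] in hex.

C[0]: E(K, C5) = 53.
C[1]: E(K, D0) = 46.
C[2]: E(K, 0C) = 9A.

C[0] = 53, C[1] = 46, C[2] = 9A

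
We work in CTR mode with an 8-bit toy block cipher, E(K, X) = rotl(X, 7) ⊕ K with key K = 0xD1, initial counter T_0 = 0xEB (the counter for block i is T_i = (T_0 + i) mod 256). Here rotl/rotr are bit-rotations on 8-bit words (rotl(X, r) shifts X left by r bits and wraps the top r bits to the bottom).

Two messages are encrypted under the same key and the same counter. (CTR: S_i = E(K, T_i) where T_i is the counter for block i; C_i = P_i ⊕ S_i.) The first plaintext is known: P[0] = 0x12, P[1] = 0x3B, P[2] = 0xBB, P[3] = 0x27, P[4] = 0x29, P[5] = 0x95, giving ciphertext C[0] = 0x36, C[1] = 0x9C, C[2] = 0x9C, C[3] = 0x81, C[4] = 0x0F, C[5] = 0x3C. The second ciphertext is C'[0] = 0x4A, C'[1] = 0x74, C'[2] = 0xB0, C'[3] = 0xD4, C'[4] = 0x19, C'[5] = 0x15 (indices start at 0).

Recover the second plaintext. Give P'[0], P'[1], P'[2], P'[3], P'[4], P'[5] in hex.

P'[0] = 0x6E, P'[1] = 0xD3, P'[2] = 0x97, P'[3] = 0x72, P'[4] = 0x3F, P'[5] = 0xBC

In CTR with a reused counter, both messages share the same keystream S_i, so C_i ⊕ C'_i = P_i ⊕ P'_i and thus P'_i = P_i ⊕ C_i ⊕ C'_i.
P'[0]: 0x12 ⊕ 0x36 ⊕ 0x4A = 0x6E.
P'[1]: 0x3B ⊕ 0x9C ⊕ 0x74 = 0xD3.
P'[2]: 0xBB ⊕ 0x9C ⊕ 0xB0 = 0x97.
P'[3]: 0x27 ⊕ 0x81 ⊕ 0xD4 = 0x72.
P'[4]: 0x29 ⊕ 0x0F ⊕ 0x19 = 0x3F.
P'[5]: 0x95 ⊕ 0x3C ⊕ 0x15 = 0xBC.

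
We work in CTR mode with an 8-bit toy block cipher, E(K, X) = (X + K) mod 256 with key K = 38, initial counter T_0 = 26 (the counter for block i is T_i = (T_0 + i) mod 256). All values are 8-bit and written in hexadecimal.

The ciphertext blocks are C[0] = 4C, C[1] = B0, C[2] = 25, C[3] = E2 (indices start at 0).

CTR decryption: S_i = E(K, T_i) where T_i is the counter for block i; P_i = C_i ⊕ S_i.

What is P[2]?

P[2]: T = 28, S = E(K, T) = 60; 25 ⊕ 60 = 45.

P[2] = 45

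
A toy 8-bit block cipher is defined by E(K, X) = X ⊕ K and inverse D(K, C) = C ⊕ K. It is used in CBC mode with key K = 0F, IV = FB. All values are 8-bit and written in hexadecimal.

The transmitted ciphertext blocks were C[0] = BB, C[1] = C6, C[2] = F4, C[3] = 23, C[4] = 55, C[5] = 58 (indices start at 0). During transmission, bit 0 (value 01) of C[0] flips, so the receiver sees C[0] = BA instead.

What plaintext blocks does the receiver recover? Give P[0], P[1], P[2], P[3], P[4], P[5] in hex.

CBC decryption: P_i = D(K, C_i) ⊕ C_{i−1}, with C_{−1} = IV.
Only C[0] changed, to BA. In CBC, a change in C_i garbles P_i and flips the same bit in P_{i+1}. Decrypting the received ciphertext:
P[0]: D(K, BA) = B5; B5 ⊕ FB = 4E.
P[1]: D(K, C6) = C9; C9 ⊕ BA = 73.
P[2]: D(K, F4) = FB; FB ⊕ C6 = 3D.
P[3]: D(K, 23) = 2C; 2C ⊕ F4 = D8.
P[4]: D(K, 55) = 5A; 5A ⊕ 23 = 79.
P[5]: D(K, 58) = 57; 57 ⊕ 55 = 02.
Blocks that differ from the original plaintext: P[0], P[1].

P[0] = 4E, P[1] = 73, P[2] = 3D, P[3] = D8, P[4] = 79, P[5] = 02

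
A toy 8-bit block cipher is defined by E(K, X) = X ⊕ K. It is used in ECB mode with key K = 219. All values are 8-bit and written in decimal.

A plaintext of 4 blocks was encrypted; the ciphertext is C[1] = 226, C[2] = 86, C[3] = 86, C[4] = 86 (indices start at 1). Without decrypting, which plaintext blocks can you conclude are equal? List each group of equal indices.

P[2] = P[3] = P[4]

ECB encrypts each block independently with the same key, so equal ciphertext blocks imply equal plaintext blocks.
C[2] = C[3] = C[4] = 86, so P[2] = P[3] = P[4].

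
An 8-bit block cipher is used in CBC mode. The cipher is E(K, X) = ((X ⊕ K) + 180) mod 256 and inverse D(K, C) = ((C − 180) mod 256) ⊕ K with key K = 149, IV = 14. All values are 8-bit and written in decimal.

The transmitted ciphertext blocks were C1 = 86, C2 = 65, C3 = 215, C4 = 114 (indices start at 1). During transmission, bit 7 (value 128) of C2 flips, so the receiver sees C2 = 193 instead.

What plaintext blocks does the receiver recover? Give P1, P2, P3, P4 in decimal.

P1 = 57, P2 = 206, P3 = 119, P4 = 252

CBC decryption: P_i = D(K, C_i) ⊕ C_{i−1}, with C_{0} = IV.
Only C2 changed, to 193. In CBC, a change in C_i garbles P_i and flips the same bit in P_{i+1}. Decrypting the received ciphertext:
P1: D(K, 86) = 55; 55 ⊕ 14 = 57.
P2: D(K, 193) = 152; 152 ⊕ 86 = 206.
P3: D(K, 215) = 182; 182 ⊕ 193 = 119.
P4: D(K, 114) = 43; 43 ⊕ 215 = 252.
Blocks that differ from the original plaintext: P2, P3.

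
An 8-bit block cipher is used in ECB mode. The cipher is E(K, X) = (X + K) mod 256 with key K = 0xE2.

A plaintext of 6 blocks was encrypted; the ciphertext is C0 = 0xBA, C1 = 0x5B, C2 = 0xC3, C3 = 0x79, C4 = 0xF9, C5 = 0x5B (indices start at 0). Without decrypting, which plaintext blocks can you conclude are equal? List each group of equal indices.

P1 = P5

ECB encrypts each block independently with the same key, so equal ciphertext blocks imply equal plaintext blocks.
C1 = C5 = 0x5B, so P1 = P5.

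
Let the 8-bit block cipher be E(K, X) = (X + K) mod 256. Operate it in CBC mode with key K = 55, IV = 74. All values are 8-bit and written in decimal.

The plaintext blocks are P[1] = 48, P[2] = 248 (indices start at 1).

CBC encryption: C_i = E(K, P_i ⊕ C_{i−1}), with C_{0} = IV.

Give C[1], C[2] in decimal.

C[1]: P[1] ⊕ 74 = 122; E(K, 122) = 177.
C[2]: P[2] ⊕ 177 = 73; E(K, 73) = 128.

C[1] = 177, C[2] = 128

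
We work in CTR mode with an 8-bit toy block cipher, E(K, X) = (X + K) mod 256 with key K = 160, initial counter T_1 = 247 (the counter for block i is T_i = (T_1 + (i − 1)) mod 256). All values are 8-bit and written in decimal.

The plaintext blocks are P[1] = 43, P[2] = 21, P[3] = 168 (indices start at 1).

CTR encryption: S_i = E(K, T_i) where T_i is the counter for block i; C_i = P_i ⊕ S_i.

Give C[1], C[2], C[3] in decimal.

C[1] = 188, C[2] = 141, C[3] = 49

C[1]: T = 247, S = E(K, T) = 151; 43 ⊕ 151 = 188.
C[2]: T = 248, S = E(K, T) = 152; 21 ⊕ 152 = 141.
C[3]: T = 249, S = E(K, T) = 153; 168 ⊕ 153 = 49.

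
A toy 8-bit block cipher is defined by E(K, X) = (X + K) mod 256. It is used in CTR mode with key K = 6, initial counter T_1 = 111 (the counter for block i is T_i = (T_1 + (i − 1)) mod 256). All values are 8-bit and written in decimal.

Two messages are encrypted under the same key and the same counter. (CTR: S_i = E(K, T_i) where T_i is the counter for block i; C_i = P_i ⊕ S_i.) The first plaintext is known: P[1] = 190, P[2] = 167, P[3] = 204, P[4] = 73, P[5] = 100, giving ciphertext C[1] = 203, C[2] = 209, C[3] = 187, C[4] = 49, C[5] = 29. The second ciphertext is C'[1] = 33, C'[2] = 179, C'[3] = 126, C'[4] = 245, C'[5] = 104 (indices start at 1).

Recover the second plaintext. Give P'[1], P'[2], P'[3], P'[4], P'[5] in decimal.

P'[1] = 84, P'[2] = 197, P'[3] = 9, P'[4] = 141, P'[5] = 17

In CTR with a reused counter, both messages share the same keystream S_i, so C_i ⊕ C'_i = P_i ⊕ P'_i and thus P'_i = P_i ⊕ C_i ⊕ C'_i.
P'[1]: 190 ⊕ 203 ⊕ 33 = 84.
P'[2]: 167 ⊕ 209 ⊕ 179 = 197.
P'[3]: 204 ⊕ 187 ⊕ 126 = 9.
P'[4]: 73 ⊕ 49 ⊕ 245 = 141.
P'[5]: 100 ⊕ 29 ⊕ 104 = 17.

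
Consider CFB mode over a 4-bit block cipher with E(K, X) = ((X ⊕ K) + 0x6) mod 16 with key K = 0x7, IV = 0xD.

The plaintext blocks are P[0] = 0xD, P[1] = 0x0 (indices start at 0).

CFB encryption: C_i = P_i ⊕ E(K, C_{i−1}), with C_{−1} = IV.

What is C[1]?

C[0]: E(K, 0xD) = 0x0; 0xD ⊕ 0x0 = 0xD.
C[1]: E(K, 0xD) = 0x0; 0x0 ⊕ 0x0 = 0x0.

C[1] = 0x0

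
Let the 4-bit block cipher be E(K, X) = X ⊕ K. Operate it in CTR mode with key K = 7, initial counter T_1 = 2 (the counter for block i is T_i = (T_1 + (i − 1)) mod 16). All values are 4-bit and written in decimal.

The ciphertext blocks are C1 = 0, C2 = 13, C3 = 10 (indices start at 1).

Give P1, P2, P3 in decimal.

CTR decryption: S_i = E(K, T_i) where T_i is the counter for block i; P_i = C_i ⊕ S_i.
P1: T = 2, S = E(K, T) = 5; 0 ⊕ 5 = 5.
P2: T = 3, S = E(K, T) = 4; 13 ⊕ 4 = 9.
P3: T = 4, S = E(K, T) = 3; 10 ⊕ 3 = 9.

P1 = 5, P2 = 9, P3 = 9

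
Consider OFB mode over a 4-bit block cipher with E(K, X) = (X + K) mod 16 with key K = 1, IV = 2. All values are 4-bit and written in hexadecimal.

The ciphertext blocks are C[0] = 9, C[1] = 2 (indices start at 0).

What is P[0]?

P[0] = A

OFB decryption: S_i = E(K, S_{i−1}) with S_{−1} = IV; P_i = C_i ⊕ S_i.
P[0]: S = E(K, 2) = 3; 9 ⊕ 3 = A.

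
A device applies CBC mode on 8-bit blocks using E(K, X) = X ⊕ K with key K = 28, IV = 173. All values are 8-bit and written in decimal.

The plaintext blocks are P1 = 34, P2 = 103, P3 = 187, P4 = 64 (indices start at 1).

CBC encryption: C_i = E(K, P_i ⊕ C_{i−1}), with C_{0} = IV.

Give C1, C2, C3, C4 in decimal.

C1 = 147, C2 = 232, C3 = 79, C4 = 19

C1: P1 ⊕ 173 = 143; E(K, 143) = 147.
C2: P2 ⊕ 147 = 244; E(K, 244) = 232.
C3: P3 ⊕ 232 = 83; E(K, 83) = 79.
C4: P4 ⊕ 79 = 15; E(K, 15) = 19.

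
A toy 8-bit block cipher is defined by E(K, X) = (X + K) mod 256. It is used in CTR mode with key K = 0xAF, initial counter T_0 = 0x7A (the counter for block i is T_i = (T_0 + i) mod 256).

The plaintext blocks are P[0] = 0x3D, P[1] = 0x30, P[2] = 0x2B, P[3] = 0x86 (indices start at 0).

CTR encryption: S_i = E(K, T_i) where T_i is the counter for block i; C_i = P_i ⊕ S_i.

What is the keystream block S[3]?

0x2C

C[0]: T = 0x7A, S = E(K, T) = 0x29; 0x3D ⊕ 0x29 = 0x14.
C[1]: T = 0x7B, S = E(K, T) = 0x2A; 0x30 ⊕ 0x2A = 0x1A.
C[2]: T = 0x7C, S = E(K, T) = 0x2B; 0x2B ⊕ 0x2B = 0x00.
C[3]: T = 0x7D, S = E(K, T) = 0x2C; 0x86 ⊕ 0x2C = 0xAA.
So S[3] = 0x2C.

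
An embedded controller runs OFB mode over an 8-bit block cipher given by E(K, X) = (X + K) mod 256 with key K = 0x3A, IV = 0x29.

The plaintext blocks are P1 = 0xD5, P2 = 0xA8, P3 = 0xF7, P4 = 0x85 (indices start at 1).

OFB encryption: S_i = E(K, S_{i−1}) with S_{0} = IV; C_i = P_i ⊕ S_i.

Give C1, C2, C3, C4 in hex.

C1 = 0xB6, C2 = 0x35, C3 = 0x20, C4 = 0x94

C1: S = E(K, 0x29) = 0x63; 0xD5 ⊕ 0x63 = 0xB6.
C2: S = E(K, 0x63) = 0x9D; 0xA8 ⊕ 0x9D = 0x35.
C3: S = E(K, 0x9D) = 0xD7; 0xF7 ⊕ 0xD7 = 0x20.
C4: S = E(K, 0xD7) = 0x11; 0x85 ⊕ 0x11 = 0x94.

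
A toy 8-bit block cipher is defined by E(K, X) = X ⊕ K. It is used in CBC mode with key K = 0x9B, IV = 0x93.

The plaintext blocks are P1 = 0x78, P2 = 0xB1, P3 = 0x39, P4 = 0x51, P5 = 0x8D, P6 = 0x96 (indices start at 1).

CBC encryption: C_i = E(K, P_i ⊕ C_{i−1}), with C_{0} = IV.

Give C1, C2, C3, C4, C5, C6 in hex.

C1: P1 ⊕ 0x93 = 0xEB; E(K, 0xEB) = 0x70.
C2: P2 ⊕ 0x70 = 0xC1; E(K, 0xC1) = 0x5A.
C3: P3 ⊕ 0x5A = 0x63; E(K, 0x63) = 0xF8.
C4: P4 ⊕ 0xF8 = 0xA9; E(K, 0xA9) = 0x32.
C5: P5 ⊕ 0x32 = 0xBF; E(K, 0xBF) = 0x24.
C6: P6 ⊕ 0x24 = 0xB2; E(K, 0xB2) = 0x29.

C1 = 0x70, C2 = 0x5A, C3 = 0xF8, C4 = 0x32, C5 = 0x24, C6 = 0x29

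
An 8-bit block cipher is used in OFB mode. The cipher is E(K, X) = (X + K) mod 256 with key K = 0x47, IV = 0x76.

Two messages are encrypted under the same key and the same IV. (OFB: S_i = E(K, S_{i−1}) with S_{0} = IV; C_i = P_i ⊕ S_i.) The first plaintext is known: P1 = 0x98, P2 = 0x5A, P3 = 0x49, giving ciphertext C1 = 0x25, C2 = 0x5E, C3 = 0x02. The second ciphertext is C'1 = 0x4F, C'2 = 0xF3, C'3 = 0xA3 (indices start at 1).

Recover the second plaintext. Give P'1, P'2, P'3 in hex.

P'1 = 0xF2, P'2 = 0xF7, P'3 = 0xE8

In OFB with a reused IV, both messages share the same keystream S_i, so C_i ⊕ C'_i = P_i ⊕ P'_i and thus P'_i = P_i ⊕ C_i ⊕ C'_i.
P'1: 0x98 ⊕ 0x25 ⊕ 0x4F = 0xF2.
P'2: 0x5A ⊕ 0x5E ⊕ 0xF3 = 0xF7.
P'3: 0x49 ⊕ 0x02 ⊕ 0xA3 = 0xE8.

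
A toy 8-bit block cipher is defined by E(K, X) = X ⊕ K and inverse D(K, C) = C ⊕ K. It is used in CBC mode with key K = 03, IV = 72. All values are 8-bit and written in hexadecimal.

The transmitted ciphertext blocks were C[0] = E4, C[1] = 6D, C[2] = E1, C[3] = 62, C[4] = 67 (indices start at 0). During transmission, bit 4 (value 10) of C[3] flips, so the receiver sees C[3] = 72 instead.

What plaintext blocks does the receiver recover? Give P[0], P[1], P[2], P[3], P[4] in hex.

CBC decryption: P_i = D(K, C_i) ⊕ C_{i−1}, with C_{−1} = IV.
Only C[3] changed, to 72. In CBC, a change in C_i garbles P_i and flips the same bit in P_{i+1}. Decrypting the received ciphertext:
P[0]: D(K, E4) = E7; E7 ⊕ 72 = 95.
P[1]: D(K, 6D) = 6E; 6E ⊕ E4 = 8A.
P[2]: D(K, E1) = E2; E2 ⊕ 6D = 8F.
P[3]: D(K, 72) = 71; 71 ⊕ E1 = 90.
P[4]: D(K, 67) = 64; 64 ⊕ 72 = 16.
Blocks that differ from the original plaintext: P[3], P[4].

P[0] = 95, P[1] = 8A, P[2] = 8F, P[3] = 90, P[4] = 16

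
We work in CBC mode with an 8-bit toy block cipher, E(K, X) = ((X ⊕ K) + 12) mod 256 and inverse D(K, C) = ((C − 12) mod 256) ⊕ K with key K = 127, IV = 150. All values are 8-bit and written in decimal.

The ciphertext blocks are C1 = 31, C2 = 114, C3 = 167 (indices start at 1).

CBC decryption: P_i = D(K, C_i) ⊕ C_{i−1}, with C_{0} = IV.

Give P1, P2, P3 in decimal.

P1: D(K, 31) = 108; 108 ⊕ 150 = 250.
P2: D(K, 114) = 25; 25 ⊕ 31 = 6.
P3: D(K, 167) = 228; 228 ⊕ 114 = 150.

P1 = 250, P2 = 6, P3 = 150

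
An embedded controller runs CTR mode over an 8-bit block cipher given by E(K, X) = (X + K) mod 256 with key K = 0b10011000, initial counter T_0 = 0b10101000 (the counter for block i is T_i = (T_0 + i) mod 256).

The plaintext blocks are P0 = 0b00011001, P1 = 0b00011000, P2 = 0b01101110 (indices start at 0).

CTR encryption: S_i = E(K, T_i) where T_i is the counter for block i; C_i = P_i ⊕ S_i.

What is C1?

C0: T = 0b10101000, S = E(K, T) = 0b01000000; 0b00011001 ⊕ 0b01000000 = 0b01011001.
C1: T = 0b10101001, S = E(K, T) = 0b01000001; 0b00011000 ⊕ 0b01000001 = 0b01011001.

C1 = 0b01011001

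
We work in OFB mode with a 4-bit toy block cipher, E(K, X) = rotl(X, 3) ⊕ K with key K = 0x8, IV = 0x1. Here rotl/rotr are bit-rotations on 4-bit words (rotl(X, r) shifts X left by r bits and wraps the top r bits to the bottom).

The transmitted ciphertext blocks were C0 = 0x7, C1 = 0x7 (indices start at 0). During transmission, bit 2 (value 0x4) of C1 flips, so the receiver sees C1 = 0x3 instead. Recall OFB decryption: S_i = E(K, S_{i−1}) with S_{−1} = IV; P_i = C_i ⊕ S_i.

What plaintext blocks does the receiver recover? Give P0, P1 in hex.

P0 = 0x7, P1 = 0xB

Only C1 changed, to 0x3. In OFB, a change in C_i flips the same bit in P_i only; the keystream is unaffected. Decrypting the received ciphertext:
P0: S = E(K, 0x1) = 0x0; 0x7 ⊕ 0x0 = 0x7.
P1: S = E(K, 0x0) = 0x8; 0x3 ⊕ 0x8 = 0xB.
Blocks that differ from the original plaintext: P1.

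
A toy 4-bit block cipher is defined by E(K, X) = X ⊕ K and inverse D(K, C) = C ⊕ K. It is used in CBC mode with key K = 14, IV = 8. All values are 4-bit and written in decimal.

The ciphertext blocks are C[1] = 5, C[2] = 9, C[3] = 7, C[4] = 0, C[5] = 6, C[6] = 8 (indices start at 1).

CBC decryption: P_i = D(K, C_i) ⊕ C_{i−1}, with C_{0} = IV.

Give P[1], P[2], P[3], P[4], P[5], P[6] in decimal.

P[1]: D(K, 5) = 11; 11 ⊕ 8 = 3.
P[2]: D(K, 9) = 7; 7 ⊕ 5 = 2.
P[3]: D(K, 7) = 9; 9 ⊕ 9 = 0.
P[4]: D(K, 0) = 14; 14 ⊕ 7 = 9.
P[5]: D(K, 6) = 8; 8 ⊕ 0 = 8.
P[6]: D(K, 8) = 6; 6 ⊕ 6 = 0.

P[1] = 3, P[2] = 2, P[3] = 0, P[4] = 9, P[5] = 8, P[6] = 0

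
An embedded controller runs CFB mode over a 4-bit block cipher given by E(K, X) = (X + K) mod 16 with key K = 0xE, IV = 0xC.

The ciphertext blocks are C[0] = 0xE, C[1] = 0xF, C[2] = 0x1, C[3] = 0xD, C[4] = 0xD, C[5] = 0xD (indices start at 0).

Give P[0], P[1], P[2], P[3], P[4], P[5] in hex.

P[0] = 0x4, P[1] = 0x3, P[2] = 0xC, P[3] = 0x2, P[4] = 0x6, P[5] = 0x6

CFB decryption: P_i = C_i ⊕ E(K, C_{i−1}), with C_{−1} = IV.
P[0]: E(K, 0xC) = 0xA; 0xE ⊕ 0xA = 0x4.
P[1]: E(K, 0xE) = 0xC; 0xF ⊕ 0xC = 0x3.
P[2]: E(K, 0xF) = 0xD; 0x1 ⊕ 0xD = 0xC.
P[3]: E(K, 0x1) = 0xF; 0xD ⊕ 0xF = 0x2.
P[4]: E(K, 0xD) = 0xB; 0xD ⊕ 0xB = 0x6.
P[5]: E(K, 0xD) = 0xB; 0xD ⊕ 0xB = 0x6.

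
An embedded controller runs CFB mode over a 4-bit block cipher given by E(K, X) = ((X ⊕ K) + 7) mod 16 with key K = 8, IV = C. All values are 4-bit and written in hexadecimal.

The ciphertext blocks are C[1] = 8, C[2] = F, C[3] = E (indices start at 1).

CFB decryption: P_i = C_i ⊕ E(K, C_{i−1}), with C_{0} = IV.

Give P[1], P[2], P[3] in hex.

P[1]: E(K, C) = B; 8 ⊕ B = 3.
P[2]: E(K, 8) = 7; F ⊕ 7 = 8.
P[3]: E(K, F) = E; E ⊕ E = 0.

P[1] = 3, P[2] = 8, P[3] = 0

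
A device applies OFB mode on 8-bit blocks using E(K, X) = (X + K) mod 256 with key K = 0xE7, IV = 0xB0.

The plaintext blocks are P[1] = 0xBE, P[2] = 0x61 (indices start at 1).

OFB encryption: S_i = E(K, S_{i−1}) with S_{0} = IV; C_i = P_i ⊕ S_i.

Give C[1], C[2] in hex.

C[1]: S = E(K, 0xB0) = 0x97; 0xBE ⊕ 0x97 = 0x29.
C[2]: S = E(K, 0x97) = 0x7E; 0x61 ⊕ 0x7E = 0x1F.

C[1] = 0x29, C[2] = 0x1F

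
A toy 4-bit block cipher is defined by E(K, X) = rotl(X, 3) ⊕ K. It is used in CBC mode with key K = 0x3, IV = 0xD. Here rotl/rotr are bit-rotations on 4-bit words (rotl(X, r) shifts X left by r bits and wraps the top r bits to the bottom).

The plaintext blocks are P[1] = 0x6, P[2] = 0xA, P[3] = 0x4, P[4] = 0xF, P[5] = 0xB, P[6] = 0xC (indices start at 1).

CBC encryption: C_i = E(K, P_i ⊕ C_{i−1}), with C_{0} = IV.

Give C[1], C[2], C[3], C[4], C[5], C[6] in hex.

C[1] = 0xE, C[2] = 0x1, C[3] = 0x9, C[4] = 0x0, C[5] = 0xE, C[6] = 0x2

C[1]: P[1] ⊕ 0xD = 0xB; E(K, 0xB) = 0xE.
C[2]: P[2] ⊕ 0xE = 0x4; E(K, 0x4) = 0x1.
C[3]: P[3] ⊕ 0x1 = 0x5; E(K, 0x5) = 0x9.
C[4]: P[4] ⊕ 0x9 = 0x6; E(K, 0x6) = 0x0.
C[5]: P[5] ⊕ 0x0 = 0xB; E(K, 0xB) = 0xE.
C[6]: P[6] ⊕ 0xE = 0x2; E(K, 0x2) = 0x2.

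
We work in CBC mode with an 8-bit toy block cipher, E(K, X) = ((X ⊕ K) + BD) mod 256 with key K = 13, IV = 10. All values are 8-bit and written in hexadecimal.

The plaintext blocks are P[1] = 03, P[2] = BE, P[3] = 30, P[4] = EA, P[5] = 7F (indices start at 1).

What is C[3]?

C[3] = AB

CBC encryption: C_i = E(K, P_i ⊕ C_{i−1}), with C_{0} = IV.
C[1]: P[1] ⊕ 10 = 13; E(K, 13) = BD.
C[2]: P[2] ⊕ BD = 03; E(K, 03) = CD.
C[3]: P[3] ⊕ CD = FD; E(K, FD) = AB.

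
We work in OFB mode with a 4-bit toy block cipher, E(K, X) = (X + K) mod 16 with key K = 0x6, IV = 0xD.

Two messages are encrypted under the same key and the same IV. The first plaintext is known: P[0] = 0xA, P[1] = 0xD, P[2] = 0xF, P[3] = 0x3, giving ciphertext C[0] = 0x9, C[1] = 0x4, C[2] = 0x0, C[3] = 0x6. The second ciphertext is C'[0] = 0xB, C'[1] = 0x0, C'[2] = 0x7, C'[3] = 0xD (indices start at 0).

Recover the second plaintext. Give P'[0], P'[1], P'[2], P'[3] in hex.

In OFB with a reused IV, both messages share the same keystream S_i, so C_i ⊕ C'_i = P_i ⊕ P'_i and thus P'_i = P_i ⊕ C_i ⊕ C'_i.
P'[0]: 0xA ⊕ 0x9 ⊕ 0xB = 0x8.
P'[1]: 0xD ⊕ 0x4 ⊕ 0x0 = 0x9.
P'[2]: 0xF ⊕ 0x0 ⊕ 0x7 = 0x8.
P'[3]: 0x3 ⊕ 0x6 ⊕ 0xD = 0x8.

P'[0] = 0x8, P'[1] = 0x9, P'[2] = 0x8, P'[3] = 0x8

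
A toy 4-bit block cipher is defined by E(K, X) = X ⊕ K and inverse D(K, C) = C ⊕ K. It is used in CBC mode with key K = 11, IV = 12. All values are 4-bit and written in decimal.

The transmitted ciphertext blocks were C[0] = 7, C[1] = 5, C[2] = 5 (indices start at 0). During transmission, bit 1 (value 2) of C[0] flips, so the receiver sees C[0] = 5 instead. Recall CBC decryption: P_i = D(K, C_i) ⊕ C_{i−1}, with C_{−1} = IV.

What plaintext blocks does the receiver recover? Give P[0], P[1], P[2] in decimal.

Only C[0] changed, to 5. In CBC, a change in C_i garbles P_i and flips the same bit in P_{i+1}. Decrypting the received ciphertext:
P[0]: D(K, 5) = 14; 14 ⊕ 12 = 2.
P[1]: D(K, 5) = 14; 14 ⊕ 5 = 11.
P[2]: D(K, 5) = 14; 14 ⊕ 5 = 11.
Blocks that differ from the original plaintext: P[0], P[1].

P[0] = 2, P[1] = 11, P[2] = 11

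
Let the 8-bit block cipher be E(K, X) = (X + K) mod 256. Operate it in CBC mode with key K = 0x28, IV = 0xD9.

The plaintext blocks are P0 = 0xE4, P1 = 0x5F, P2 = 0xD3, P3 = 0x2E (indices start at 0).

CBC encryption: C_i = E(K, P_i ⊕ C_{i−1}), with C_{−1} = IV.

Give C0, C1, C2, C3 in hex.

C0 = 0x65, C1 = 0x62, C2 = 0xD9, C3 = 0x1F

C0: P0 ⊕ 0xD9 = 0x3D; E(K, 0x3D) = 0x65.
C1: P1 ⊕ 0x65 = 0x3A; E(K, 0x3A) = 0x62.
C2: P2 ⊕ 0x62 = 0xB1; E(K, 0xB1) = 0xD9.
C3: P3 ⊕ 0xD9 = 0xF7; E(K, 0xF7) = 0x1F.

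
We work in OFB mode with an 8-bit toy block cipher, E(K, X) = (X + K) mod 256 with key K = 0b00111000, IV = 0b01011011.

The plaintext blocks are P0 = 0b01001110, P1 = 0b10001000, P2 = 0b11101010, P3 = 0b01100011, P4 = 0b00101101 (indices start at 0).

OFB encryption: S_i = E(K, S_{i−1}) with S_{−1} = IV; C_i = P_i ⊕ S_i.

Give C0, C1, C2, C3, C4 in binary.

C0 = 0b11011101, C1 = 0b01000011, C2 = 0b11101001, C3 = 0b01011000, C4 = 0b01011110

C0: S = E(K, 0b01011011) = 0b10010011; 0b01001110 ⊕ 0b10010011 = 0b11011101.
C1: S = E(K, 0b10010011) = 0b11001011; 0b10001000 ⊕ 0b11001011 = 0b01000011.
C2: S = E(K, 0b11001011) = 0b00000011; 0b11101010 ⊕ 0b00000011 = 0b11101001.
C3: S = E(K, 0b00000011) = 0b00111011; 0b01100011 ⊕ 0b00111011 = 0b01011000.
C4: S = E(K, 0b00111011) = 0b01110011; 0b00101101 ⊕ 0b01110011 = 0b01011110.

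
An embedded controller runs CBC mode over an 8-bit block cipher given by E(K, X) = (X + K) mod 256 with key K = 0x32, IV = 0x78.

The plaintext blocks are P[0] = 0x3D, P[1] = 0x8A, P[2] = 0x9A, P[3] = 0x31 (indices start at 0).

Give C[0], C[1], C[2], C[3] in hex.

C[0] = 0x77, C[1] = 0x2F, C[2] = 0xE7, C[3] = 0x08

CBC encryption: C_i = E(K, P_i ⊕ C_{i−1}), with C_{−1} = IV.
C[0]: P[0] ⊕ 0x78 = 0x45; E(K, 0x45) = 0x77.
C[1]: P[1] ⊕ 0x77 = 0xFD; E(K, 0xFD) = 0x2F.
C[2]: P[2] ⊕ 0x2F = 0xB5; E(K, 0xB5) = 0xE7.
C[3]: P[3] ⊕ 0xE7 = 0xD6; E(K, 0xD6) = 0x08.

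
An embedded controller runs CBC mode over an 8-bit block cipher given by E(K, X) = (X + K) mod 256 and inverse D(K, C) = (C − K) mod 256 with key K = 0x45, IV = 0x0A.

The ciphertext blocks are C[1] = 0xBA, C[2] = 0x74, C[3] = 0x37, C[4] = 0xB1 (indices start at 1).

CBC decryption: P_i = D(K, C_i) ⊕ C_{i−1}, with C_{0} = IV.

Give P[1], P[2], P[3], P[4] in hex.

P[1] = 0x7F, P[2] = 0x95, P[3] = 0x86, P[4] = 0x5B

P[1]: D(K, 0xBA) = 0x75; 0x75 ⊕ 0x0A = 0x7F.
P[2]: D(K, 0x74) = 0x2F; 0x2F ⊕ 0xBA = 0x95.
P[3]: D(K, 0x37) = 0xF2; 0xF2 ⊕ 0x74 = 0x86.
P[4]: D(K, 0xB1) = 0x6C; 0x6C ⊕ 0x37 = 0x5B.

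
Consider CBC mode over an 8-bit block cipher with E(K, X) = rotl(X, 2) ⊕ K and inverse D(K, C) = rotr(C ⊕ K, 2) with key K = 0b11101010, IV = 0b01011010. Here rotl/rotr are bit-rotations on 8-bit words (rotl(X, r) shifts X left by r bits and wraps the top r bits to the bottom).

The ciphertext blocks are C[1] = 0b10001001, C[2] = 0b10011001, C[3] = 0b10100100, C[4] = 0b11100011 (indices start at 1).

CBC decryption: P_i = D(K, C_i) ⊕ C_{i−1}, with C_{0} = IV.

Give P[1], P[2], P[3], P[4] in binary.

P[1] = 0b10000010, P[2] = 0b01010101, P[3] = 0b00001010, P[4] = 0b11100110

P[1]: D(K, 0b10001001) = 0b11011000; 0b11011000 ⊕ 0b01011010 = 0b10000010.
P[2]: D(K, 0b10011001) = 0b11011100; 0b11011100 ⊕ 0b10001001 = 0b01010101.
P[3]: D(K, 0b10100100) = 0b10010011; 0b10010011 ⊕ 0b10011001 = 0b00001010.
P[4]: D(K, 0b11100011) = 0b01000010; 0b01000010 ⊕ 0b10100100 = 0b11100110.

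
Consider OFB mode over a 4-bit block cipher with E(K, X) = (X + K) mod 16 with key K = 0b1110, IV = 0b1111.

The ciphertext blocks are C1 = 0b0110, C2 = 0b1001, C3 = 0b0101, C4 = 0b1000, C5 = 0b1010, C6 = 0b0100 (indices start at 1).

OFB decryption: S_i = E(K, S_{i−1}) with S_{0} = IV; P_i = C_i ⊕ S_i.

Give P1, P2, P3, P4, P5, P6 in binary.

P1 = 0b1011, P2 = 0b0010, P3 = 0b1100, P4 = 0b1111, P5 = 0b1111, P6 = 0b0111

P1: S = E(K, 0b1111) = 0b1101; 0b0110 ⊕ 0b1101 = 0b1011.
P2: S = E(K, 0b1101) = 0b1011; 0b1001 ⊕ 0b1011 = 0b0010.
P3: S = E(K, 0b1011) = 0b1001; 0b0101 ⊕ 0b1001 = 0b1100.
P4: S = E(K, 0b1001) = 0b0111; 0b1000 ⊕ 0b0111 = 0b1111.
P5: S = E(K, 0b0111) = 0b0101; 0b1010 ⊕ 0b0101 = 0b1111.
P6: S = E(K, 0b0101) = 0b0011; 0b0100 ⊕ 0b0011 = 0b0111.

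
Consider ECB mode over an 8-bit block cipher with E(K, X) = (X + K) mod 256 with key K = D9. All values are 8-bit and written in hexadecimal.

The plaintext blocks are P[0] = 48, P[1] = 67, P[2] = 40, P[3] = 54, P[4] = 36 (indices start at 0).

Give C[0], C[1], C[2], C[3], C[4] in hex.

C[0] = 21, C[1] = 40, C[2] = 19, C[3] = 2D, C[4] = 0F

ECB encryption: C_i = E(K, P_i).
C[0]: E(K, 48) = 21.
C[1]: E(K, 67) = 40.
C[2]: E(K, 40) = 19.
C[3]: E(K, 54) = 2D.
C[4]: E(K, 36) = 0F.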